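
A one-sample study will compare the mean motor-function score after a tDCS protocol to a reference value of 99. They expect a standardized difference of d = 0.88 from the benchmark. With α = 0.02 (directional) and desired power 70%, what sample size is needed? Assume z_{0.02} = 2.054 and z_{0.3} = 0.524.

n = 9

For a one-sample test: n = ((z_{α} + z_β) / d)².
z_{α} + z_β = 2.054 + 0.524 = 2.578.
n = (2.578 / 0.88)² = 2.930² = 8.58.
Round up.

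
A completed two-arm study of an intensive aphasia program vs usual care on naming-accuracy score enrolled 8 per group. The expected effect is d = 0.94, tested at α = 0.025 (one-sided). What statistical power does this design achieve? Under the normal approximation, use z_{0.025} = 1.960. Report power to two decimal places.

For two equal groups, power = Φ(d·√(n/2) − z_{α}).
d·√(n/2) = 0.94 × √(8/2) = 0.94 × 2.000 = 1.880.
z_β = 1.880 − 1.960 = -0.080.
Power = Φ(-0.080) = 0.468.

power ≈ 0.47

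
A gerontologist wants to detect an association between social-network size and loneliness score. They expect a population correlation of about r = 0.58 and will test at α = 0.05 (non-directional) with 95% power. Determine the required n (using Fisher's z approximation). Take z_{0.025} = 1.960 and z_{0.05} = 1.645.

Fisher's z: C = ½·ln((1+r)/(1−r)) = ½·ln(3.7619) = 0.6625.
n = ((z_{α/2} + z_β)/C)² + 3.
(1.960 + 1.645) / 0.6625 = 3.605 / 0.6625 = 5.442.
n = 5.442² + 3 = 29.61 + 3 = 32.6.
Round up.

n = 33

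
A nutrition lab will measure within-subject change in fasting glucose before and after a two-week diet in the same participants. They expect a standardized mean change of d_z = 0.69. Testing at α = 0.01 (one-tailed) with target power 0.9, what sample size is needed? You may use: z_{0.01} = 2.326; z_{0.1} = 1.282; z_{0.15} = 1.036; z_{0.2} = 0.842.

For a paired (one-sample on differences) test: n = ((z_{α} + z_β) / d)².
z_{α} + z_β = 2.326 + 1.282 = 3.608.
n = (3.608 / 0.69)² = 5.229² = 27.34.
Round up.

n = 28 pairs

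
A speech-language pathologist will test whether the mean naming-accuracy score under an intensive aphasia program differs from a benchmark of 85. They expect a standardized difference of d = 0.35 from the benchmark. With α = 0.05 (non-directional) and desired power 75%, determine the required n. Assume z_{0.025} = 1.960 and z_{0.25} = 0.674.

n = 57

For a one-sample test: n = ((z_{α/2} + z_β) / d)².
z_{α/2} + z_β = 1.960 + 0.674 = 2.634.
n = (2.634 / 0.35)² = 7.526² = 56.64.
Round up.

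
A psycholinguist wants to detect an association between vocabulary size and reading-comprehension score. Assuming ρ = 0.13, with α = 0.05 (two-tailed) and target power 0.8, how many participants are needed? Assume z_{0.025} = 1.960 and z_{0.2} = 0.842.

n = 463

Fisher's z: C = ½·ln((1+r)/(1−r)) = ½·ln(1.2989) = 0.1307.
n = ((z_{α/2} + z_β)/C)² + 3.
(1.960 + 0.842) / 0.1307 = 2.802 / 0.1307 = 21.438.
n = 21.438² + 3 = 459.61 + 3 = 462.6.
Round up.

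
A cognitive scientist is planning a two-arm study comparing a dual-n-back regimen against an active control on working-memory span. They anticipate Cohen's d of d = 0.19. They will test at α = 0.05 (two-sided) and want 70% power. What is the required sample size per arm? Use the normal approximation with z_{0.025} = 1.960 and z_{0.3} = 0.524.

For two independent groups with equal n: n = 2·((z_{α/2} + z_β) / d)².
z_{α/2} + z_β = 1.960 + 0.524 = 2.484.
n = 2 × (2.484 / 0.19)² = 2 × 13.074² = 2 × 170.92 = 341.8.
Round up to the next whole participant.

n = 342 per group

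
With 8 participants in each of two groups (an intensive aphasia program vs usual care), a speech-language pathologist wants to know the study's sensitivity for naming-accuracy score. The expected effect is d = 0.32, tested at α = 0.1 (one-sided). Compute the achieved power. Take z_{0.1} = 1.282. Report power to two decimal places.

For two equal groups, power = Φ(d·√(n/2) − z_{α}).
d·√(n/2) = 0.32 × √(8/2) = 0.32 × 2.000 = 0.640.
z_β = 0.640 − 1.282 = -0.642.
Power = Φ(-0.642) = 0.260.

power ≈ 0.26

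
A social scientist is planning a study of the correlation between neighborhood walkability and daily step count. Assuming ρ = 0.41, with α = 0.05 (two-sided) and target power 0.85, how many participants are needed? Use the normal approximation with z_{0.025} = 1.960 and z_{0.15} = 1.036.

Fisher's z: C = ½·ln((1+r)/(1−r)) = ½·ln(2.3898) = 0.4356.
n = ((z_{α/2} + z_β)/C)² + 3.
(1.960 + 1.036) / 0.4356 = 2.996 / 0.4356 = 6.878.
n = 6.878² + 3 = 47.31 + 3 = 50.3.
Round up.

n = 51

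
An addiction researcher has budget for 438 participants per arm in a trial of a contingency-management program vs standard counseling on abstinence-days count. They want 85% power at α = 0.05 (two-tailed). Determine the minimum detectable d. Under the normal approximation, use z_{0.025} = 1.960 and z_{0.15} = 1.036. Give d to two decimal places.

d_min ≈ 0.20

For two independent groups of n = 438 each: d_min = (z_{α/2} + z_β)·√(2/n).
z-sum = 1.960 + 1.036 = 2.996.
d_min = 2.996 × √(2/438) = 2.996 × 0.0676 = 0.202.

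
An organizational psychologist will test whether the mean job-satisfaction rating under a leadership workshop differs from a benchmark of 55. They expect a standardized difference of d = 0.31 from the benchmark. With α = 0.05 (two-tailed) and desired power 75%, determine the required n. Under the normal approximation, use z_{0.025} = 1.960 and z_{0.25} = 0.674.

n = 73

For a one-sample test: n = ((z_{α/2} + z_β) / d)².
z_{α/2} + z_β = 1.960 + 0.674 = 2.634.
n = (2.634 / 0.31)² = 8.497² = 72.20.
Round up.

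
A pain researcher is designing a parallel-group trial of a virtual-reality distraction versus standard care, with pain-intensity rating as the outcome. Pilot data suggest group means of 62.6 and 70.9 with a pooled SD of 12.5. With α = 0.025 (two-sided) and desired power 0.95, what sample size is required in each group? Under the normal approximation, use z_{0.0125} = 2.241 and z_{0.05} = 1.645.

n = 69 per group

Cohen's d = |M₁ − M₂| / SD_pooled = |62.6 − 70.9| / 12.5 = 8.3 / 12.5 = 0.664.
For two independent groups with equal n: n = 2·((z_{α/2} + z_β) / d)².
z_{α/2} + z_β = 2.241 + 1.645 = 3.886.
n = 2 × (3.886 / 0.664)² = 2 × 5.852² = 2 × 34.25 = 68.5.
Round up to the next whole participant.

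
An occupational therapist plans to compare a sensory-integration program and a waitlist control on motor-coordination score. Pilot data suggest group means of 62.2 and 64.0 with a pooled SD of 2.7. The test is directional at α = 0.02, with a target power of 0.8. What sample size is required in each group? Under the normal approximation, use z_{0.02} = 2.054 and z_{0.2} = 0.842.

n = 38 per group

Cohen's d = |M₁ − M₂| / SD_pooled = |62.2 − 64.0| / 2.7 = 1.8 / 2.7 = 0.667.
For two independent groups with equal n: n = 2·((z_{α} + z_β) / d)².
z_{α} + z_β = 2.054 + 0.842 = 2.896.
n = 2 × (2.896 / 0.667)² = 2 × 4.342² = 2 × 18.85 = 37.7.
Round up to the next whole participant.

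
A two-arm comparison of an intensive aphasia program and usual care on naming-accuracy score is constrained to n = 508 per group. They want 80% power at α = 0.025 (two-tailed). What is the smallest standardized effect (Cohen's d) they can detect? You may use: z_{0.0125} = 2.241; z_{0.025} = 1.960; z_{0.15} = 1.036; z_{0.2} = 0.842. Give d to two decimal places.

d_min ≈ 0.19

For two independent groups of n = 508 each: d_min = (z_{α/2} + z_β)·√(2/n).
z-sum = 2.241 + 0.842 = 3.083.
d_min = 3.083 × √(2/508) = 3.083 × 0.0627 = 0.193.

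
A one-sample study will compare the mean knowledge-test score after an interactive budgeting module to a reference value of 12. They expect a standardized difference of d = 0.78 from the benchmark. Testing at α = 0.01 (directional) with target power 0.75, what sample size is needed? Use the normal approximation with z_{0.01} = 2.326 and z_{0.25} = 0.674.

n = 15

For a one-sample test: n = ((z_{α} + z_β) / d)².
z_{α} + z_β = 2.326 + 0.674 = 3.000.
n = (3.000 / 0.78)² = 3.846² = 14.79.
Round up.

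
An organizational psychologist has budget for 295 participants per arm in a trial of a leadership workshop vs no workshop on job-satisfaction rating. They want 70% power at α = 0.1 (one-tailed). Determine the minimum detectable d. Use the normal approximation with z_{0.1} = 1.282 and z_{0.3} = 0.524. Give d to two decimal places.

For two independent groups of n = 295 each: d_min = (z_{α} + z_β)·√(2/n).
z-sum = 1.282 + 0.524 = 1.806.
d_min = 1.806 × √(2/295) = 1.806 × 0.0823 = 0.149.

d_min ≈ 0.15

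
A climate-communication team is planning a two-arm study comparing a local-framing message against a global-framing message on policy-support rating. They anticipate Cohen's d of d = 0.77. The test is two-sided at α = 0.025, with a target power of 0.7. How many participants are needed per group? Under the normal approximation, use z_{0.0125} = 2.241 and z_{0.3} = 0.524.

For two independent groups with equal n: n = 2·((z_{α/2} + z_β) / d)².
z_{α/2} + z_β = 2.241 + 0.524 = 2.765.
n = 2 × (2.765 / 0.77)² = 2 × 3.591² = 2 × 12.89 = 25.8.
Round up to the next whole participant.

n = 26 per group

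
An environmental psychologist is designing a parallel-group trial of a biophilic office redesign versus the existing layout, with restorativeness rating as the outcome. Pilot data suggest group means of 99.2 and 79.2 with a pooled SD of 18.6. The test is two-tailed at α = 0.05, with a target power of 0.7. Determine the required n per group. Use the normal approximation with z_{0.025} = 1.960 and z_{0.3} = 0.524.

n = 11 per group

Cohen's d = |M₁ − M₂| / SD_pooled = |99.2 − 79.2| / 18.6 = 20.0 / 18.6 = 1.075.
For two independent groups with equal n: n = 2·((z_{α/2} + z_β) / d)².
z_{α/2} + z_β = 1.960 + 0.524 = 2.484.
n = 2 × (2.484 / 1.075)² = 2 × 2.311² = 2 × 5.34 = 10.7.
Round up to the next whole participant.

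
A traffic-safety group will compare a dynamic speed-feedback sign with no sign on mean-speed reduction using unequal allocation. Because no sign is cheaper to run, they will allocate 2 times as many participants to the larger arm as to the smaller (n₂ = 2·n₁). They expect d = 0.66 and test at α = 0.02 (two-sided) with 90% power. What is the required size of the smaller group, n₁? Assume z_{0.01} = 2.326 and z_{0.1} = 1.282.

n₁ = 45

With allocation ratio k = n₂/n₁ = 2, Var(x̄₁−x̄₂) = σ²(1/n₁ + 1/(k·n₁)) = σ²·(k+1)/(k·n₁).
So n₁ = (1 + 1/k)·((z_{α/2} + z_β)/d)² = 1.500 × (3.608/0.66)².
n₁ = 1.500 × 29.88 = 44.8.
Round up: n₁ = 45, giving n₂ = 2 × 45 = 90.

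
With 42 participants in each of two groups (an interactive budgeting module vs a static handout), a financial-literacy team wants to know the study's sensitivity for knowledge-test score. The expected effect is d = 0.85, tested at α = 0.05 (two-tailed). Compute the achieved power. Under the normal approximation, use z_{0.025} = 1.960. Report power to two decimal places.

For two equal groups, power = Φ(d·√(n/2) − z_{α/2}).
d·√(n/2) = 0.85 × √(42/2) = 0.85 × 4.583 = 3.895.
z_β = 3.895 − 1.960 = 1.935.
Power = Φ(1.935) = 0.974.

power ≈ 0.97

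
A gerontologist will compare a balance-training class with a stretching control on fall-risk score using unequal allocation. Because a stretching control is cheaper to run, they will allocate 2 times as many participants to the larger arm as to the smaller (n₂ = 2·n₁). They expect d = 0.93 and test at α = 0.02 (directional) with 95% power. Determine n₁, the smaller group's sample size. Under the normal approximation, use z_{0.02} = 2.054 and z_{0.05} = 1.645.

With allocation ratio k = n₂/n₁ = 2, Var(x̄₁−x̄₂) = σ²(1/n₁ + 1/(k·n₁)) = σ²·(k+1)/(k·n₁).
So n₁ = (1 + 1/k)·((z_{α} + z_β)/d)² = 1.500 × (3.699/0.93)².
n₁ = 1.500 × 15.82 = 23.7.
Round up: n₁ = 24, giving n₂ = 2 × 24 = 48.

n₁ = 24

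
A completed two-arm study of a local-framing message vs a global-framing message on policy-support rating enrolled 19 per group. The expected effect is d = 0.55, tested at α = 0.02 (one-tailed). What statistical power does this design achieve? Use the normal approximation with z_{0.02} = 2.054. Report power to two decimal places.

power ≈ 0.36

For two equal groups, power = Φ(d·√(n/2) − z_{α}).
d·√(n/2) = 0.55 × √(19/2) = 0.55 × 3.082 = 1.695.
z_β = 1.695 − 2.054 = -0.359.
Power = Φ(-0.359) = 0.360.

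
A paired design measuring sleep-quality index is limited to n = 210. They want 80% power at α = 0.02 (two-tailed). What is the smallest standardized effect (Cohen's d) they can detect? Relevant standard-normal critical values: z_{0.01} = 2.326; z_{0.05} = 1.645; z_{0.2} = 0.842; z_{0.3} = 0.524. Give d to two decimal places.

d_min ≈ 0.22

For a single sample (or paired design) of n = 210: d_min = (z_{α/2} + z_β)/√n.
z-sum = 2.326 + 0.842 = 3.168.
d_min = 3.168 / √210 = 3.168 / 14.491 = 0.219.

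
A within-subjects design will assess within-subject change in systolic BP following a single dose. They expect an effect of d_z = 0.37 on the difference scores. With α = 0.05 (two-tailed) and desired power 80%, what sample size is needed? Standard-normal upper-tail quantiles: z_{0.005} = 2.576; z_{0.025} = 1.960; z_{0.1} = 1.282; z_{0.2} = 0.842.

For a paired (one-sample on differences) test: n = ((z_{α/2} + z_β) / d)².
z_{α/2} + z_β = 1.960 + 0.842 = 2.802.
n = (2.802 / 0.37)² = 7.573² = 57.35.
Round up.

n = 58 pairs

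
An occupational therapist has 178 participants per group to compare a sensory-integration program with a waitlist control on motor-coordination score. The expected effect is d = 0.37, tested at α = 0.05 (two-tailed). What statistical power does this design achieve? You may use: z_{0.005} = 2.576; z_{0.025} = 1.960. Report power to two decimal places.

power ≈ 0.94

For two equal groups, power = Φ(d·√(n/2) − z_{α/2}).
d·√(n/2) = 0.37 × √(178/2) = 0.37 × 9.434 = 3.491.
z_β = 3.491 − 1.960 = 1.531.
Power = Φ(1.531) = 0.937.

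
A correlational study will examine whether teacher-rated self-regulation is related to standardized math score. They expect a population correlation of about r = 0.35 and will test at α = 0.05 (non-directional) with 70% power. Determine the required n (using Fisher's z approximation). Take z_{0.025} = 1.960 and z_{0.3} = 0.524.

Fisher's z: C = ½·ln((1+r)/(1−r)) = ½·ln(2.0769) = 0.3654.
n = ((z_{α/2} + z_β)/C)² + 3.
(1.960 + 0.524) / 0.3654 = 2.484 / 0.3654 = 6.798.
n = 6.798² + 3 = 46.21 + 3 = 49.2.
Round up.

n = 50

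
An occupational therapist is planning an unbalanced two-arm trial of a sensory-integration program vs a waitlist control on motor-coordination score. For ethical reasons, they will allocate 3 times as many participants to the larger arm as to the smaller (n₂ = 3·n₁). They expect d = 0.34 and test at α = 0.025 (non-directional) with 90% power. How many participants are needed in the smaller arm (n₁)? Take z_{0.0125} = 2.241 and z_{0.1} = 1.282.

n₁ = 144

With allocation ratio k = n₂/n₁ = 3, Var(x̄₁−x̄₂) = σ²(1/n₁ + 1/(k·n₁)) = σ²·(k+1)/(k·n₁).
So n₁ = (1 + 1/k)·((z_{α/2} + z_β)/d)² = 1.333 × (3.523/0.34)².
n₁ = 1.333 × 107.37 = 143.2.
Round up: n₁ = 144, giving n₂ = 3 × 144 = 432.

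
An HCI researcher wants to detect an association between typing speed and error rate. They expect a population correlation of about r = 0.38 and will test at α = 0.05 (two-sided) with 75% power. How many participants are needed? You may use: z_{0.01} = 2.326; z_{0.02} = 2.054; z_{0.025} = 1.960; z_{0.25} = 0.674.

Fisher's z: C = ½·ln((1+r)/(1−r)) = ½·ln(2.2258) = 0.4001.
n = ((z_{α/2} + z_β)/C)² + 3.
(1.960 + 0.674) / 0.4001 = 2.634 / 0.4001 = 6.583.
n = 6.583² + 3 = 43.34 + 3 = 46.3.
Round up.

n = 47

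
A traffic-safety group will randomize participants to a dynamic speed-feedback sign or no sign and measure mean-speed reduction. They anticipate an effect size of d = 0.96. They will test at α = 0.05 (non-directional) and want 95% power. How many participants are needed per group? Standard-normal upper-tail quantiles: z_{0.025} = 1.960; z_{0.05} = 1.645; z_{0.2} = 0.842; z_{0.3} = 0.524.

For two independent groups with equal n: n = 2·((z_{α/2} + z_β) / d)².
z_{α/2} + z_β = 1.960 + 1.645 = 3.605.
n = 2 × (3.605 / 0.96)² = 2 × 3.755² = 2 × 14.10 = 28.2.
Round up to the next whole participant.

n = 29 per group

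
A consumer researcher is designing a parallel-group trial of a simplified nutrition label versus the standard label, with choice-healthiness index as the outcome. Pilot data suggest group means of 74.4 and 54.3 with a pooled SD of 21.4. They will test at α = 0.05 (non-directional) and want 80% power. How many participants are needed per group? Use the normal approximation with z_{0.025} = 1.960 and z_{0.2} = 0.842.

Cohen's d = |M₁ − M₂| / SD_pooled = |74.4 − 54.3| / 21.4 = 20.1 / 21.4 = 0.939.
For two independent groups with equal n: n = 2·((z_{α/2} + z_β) / d)².
z_{α/2} + z_β = 1.960 + 0.842 = 2.802.
n = 2 × (2.802 / 0.939)² = 2 × 2.984² = 2 × 8.90 = 17.8.
Round up to the next whole participant.

n = 18 per group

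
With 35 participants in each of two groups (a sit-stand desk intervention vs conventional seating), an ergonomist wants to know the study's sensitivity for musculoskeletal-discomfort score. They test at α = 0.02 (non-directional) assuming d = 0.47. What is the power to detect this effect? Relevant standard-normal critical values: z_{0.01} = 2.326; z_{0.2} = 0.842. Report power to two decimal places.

For two equal groups, power = Φ(d·√(n/2) − z_{α/2}).
d·√(n/2) = 0.47 × √(35/2) = 0.47 × 4.183 = 1.966.
z_β = 1.966 − 2.326 = -0.360.
Power = Φ(-0.360) = 0.359.

power ≈ 0.36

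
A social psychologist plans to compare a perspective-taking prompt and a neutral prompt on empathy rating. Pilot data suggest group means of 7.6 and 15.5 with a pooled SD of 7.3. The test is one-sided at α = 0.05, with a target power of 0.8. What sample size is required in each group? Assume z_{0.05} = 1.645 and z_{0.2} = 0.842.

Cohen's d = |M₁ − M₂| / SD_pooled = |7.6 − 15.5| / 7.3 = 7.9 / 7.3 = 1.082.
For two independent groups with equal n: n = 2·((z_{α} + z_β) / d)².
z_{α} + z_β = 1.645 + 0.842 = 2.487.
n = 2 × (2.487 / 1.082)² = 2 × 2.299² = 2 × 5.28 = 10.6.
Round up to the next whole participant.

n = 11 per group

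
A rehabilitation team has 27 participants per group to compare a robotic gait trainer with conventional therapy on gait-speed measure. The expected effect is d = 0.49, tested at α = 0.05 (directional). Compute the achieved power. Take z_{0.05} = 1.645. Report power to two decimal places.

For two equal groups, power = Φ(d·√(n/2) − z_{α}).
d·√(n/2) = 0.49 × √(27/2) = 0.49 × 3.674 = 1.800.
z_β = 1.800 − 1.645 = 0.155.
Power = Φ(0.155) = 0.562.

power ≈ 0.56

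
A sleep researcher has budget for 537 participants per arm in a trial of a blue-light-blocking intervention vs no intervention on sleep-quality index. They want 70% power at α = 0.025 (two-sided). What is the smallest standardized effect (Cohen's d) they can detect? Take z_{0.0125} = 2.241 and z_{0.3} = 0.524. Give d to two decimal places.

d_min ≈ 0.17

For two independent groups of n = 537 each: d_min = (z_{α/2} + z_β)·√(2/n).
z-sum = 2.241 + 0.524 = 2.765.
d_min = 2.765 × √(2/537) = 2.765 × 0.0610 = 0.169.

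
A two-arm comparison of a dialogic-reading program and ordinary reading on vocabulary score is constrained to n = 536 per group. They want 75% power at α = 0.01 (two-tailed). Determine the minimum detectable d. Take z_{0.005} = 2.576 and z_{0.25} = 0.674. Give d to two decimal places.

For two independent groups of n = 536 each: d_min = (z_{α/2} + z_β)·√(2/n).
z-sum = 2.576 + 0.674 = 3.250.
d_min = 3.250 × √(2/536) = 3.250 × 0.0611 = 0.199.

d_min ≈ 0.20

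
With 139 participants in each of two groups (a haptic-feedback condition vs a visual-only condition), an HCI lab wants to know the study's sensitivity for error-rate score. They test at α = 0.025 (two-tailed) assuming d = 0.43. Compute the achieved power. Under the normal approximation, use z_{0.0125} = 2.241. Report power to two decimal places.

For two equal groups, power = Φ(d·√(n/2) − z_{α/2}).
d·√(n/2) = 0.43 × √(139/2) = 0.43 × 8.337 = 3.585.
z_β = 3.585 − 2.241 = 1.344.
Power = Φ(1.344) = 0.910.

power ≈ 0.91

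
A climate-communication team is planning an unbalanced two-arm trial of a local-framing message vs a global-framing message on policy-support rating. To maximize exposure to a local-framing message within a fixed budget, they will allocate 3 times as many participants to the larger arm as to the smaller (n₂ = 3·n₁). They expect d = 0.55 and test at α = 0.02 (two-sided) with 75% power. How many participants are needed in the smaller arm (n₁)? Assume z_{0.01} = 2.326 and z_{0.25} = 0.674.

n₁ = 40

With allocation ratio k = n₂/n₁ = 3, Var(x̄₁−x̄₂) = σ²(1/n₁ + 1/(k·n₁)) = σ²·(k+1)/(k·n₁).
So n₁ = (1 + 1/k)·((z_{α/2} + z_β)/d)² = 1.333 × (3.000/0.55)².
n₁ = 1.333 × 29.75 = 39.7.
Round up: n₁ = 40, giving n₂ = 3 × 40 = 120.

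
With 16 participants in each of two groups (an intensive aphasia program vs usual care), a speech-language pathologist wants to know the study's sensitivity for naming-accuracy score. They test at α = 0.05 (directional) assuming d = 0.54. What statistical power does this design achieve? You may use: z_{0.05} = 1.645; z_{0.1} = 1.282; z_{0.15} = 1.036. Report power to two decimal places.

For two equal groups, power = Φ(d·√(n/2) − z_{α}).
d·√(n/2) = 0.54 × √(16/2) = 0.54 × 2.828 = 1.527.
z_β = 1.527 − 1.645 = -0.118.
Power = Φ(-0.118) = 0.453.

power ≈ 0.45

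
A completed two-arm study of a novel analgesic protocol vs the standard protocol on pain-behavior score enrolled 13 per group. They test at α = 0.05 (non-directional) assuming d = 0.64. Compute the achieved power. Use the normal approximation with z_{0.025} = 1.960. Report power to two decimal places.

For two equal groups, power = Φ(d·√(n/2) − z_{α/2}).
d·√(n/2) = 0.64 × √(13/2) = 0.64 × 2.550 = 1.632.
z_β = 1.632 − 1.960 = -0.328.
Power = Φ(-0.328) = 0.371.

power ≈ 0.37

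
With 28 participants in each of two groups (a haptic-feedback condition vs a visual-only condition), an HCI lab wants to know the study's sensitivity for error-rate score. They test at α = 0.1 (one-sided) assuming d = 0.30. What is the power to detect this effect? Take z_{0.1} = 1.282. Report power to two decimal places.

For two equal groups, power = Φ(d·√(n/2) − z_{α}).
d·√(n/2) = 0.30 × √(28/2) = 0.30 × 3.742 = 1.122.
z_β = 1.122 − 1.282 = -0.160.
Power = Φ(-0.160) = 0.437.

power ≈ 0.44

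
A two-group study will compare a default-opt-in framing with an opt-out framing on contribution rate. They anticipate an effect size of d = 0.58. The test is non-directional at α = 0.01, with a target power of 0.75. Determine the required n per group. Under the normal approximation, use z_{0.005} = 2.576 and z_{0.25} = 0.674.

For two independent groups with equal n: n = 2·((z_{α/2} + z_β) / d)².
z_{α/2} + z_β = 2.576 + 0.674 = 3.250.
n = 2 × (3.250 / 0.58)² = 2 × 5.603² = 2 × 31.40 = 62.8.
Round up to the next whole participant.

n = 63 per group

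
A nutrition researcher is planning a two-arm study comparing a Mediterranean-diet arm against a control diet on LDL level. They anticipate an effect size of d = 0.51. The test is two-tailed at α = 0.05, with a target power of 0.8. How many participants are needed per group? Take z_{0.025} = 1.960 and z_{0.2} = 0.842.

n = 61 per group

For two independent groups with equal n: n = 2·((z_{α/2} + z_β) / d)².
z_{α/2} + z_β = 1.960 + 0.842 = 2.802.
n = 2 × (2.802 / 0.51)² = 2 × 5.494² = 2 × 30.19 = 60.4.
Round up to the next whole participant.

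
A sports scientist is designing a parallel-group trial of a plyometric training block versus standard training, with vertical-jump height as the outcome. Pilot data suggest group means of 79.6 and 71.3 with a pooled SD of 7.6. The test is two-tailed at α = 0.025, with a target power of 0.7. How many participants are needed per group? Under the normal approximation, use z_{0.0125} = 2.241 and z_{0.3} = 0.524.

n = 13 per group

Cohen's d = |M₁ − M₂| / SD_pooled = |79.6 − 71.3| / 7.6 = 8.3 / 7.6 = 1.092.
For two independent groups with equal n: n = 2·((z_{α/2} + z_β) / d)².
z_{α/2} + z_β = 2.241 + 0.524 = 2.765.
n = 2 × (2.765 / 1.092)² = 2 × 2.532² = 2 × 6.41 = 12.8.
Round up to the next whole participant.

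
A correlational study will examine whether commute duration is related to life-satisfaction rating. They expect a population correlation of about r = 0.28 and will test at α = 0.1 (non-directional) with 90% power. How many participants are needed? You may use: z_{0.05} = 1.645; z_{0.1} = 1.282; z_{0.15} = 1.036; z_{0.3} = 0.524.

n = 107

Fisher's z: C = ½·ln((1+r)/(1−r)) = ½·ln(1.7778) = 0.2877.
n = ((z_{α/2} + z_β)/C)² + 3.
(1.645 + 1.282) / 0.2877 = 2.927 / 0.2877 = 10.174.
n = 10.174² + 3 = 103.51 + 3 = 106.5.
Round up.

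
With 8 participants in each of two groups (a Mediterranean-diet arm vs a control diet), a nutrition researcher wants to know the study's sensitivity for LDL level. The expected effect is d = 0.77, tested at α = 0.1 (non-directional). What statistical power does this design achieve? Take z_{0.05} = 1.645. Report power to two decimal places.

For two equal groups, power = Φ(d·√(n/2) − z_{α/2}).
d·√(n/2) = 0.77 × √(8/2) = 0.77 × 2.000 = 1.540.
z_β = 1.540 − 1.645 = -0.105.
Power = Φ(-0.105) = 0.458.

power ≈ 0.46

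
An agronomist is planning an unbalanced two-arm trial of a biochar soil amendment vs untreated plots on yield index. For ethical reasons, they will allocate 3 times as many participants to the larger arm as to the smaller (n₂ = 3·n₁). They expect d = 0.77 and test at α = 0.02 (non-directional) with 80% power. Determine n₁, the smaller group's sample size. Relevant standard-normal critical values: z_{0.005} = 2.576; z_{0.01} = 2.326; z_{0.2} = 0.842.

With allocation ratio k = n₂/n₁ = 3, Var(x̄₁−x̄₂) = σ²(1/n₁ + 1/(k·n₁)) = σ²·(k+1)/(k·n₁).
So n₁ = (1 + 1/k)·((z_{α/2} + z_β)/d)² = 1.333 × (3.168/0.77)².
n₁ = 1.333 × 16.93 = 22.6.
Round up: n₁ = 23, giving n₂ = 3 × 23 = 69.

n₁ = 23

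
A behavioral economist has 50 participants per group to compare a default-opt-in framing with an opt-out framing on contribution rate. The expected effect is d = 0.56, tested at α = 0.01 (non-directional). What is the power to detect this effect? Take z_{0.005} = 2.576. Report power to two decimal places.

power ≈ 0.59

For two equal groups, power = Φ(d·√(n/2) − z_{α/2}).
d·√(n/2) = 0.56 × √(50/2) = 0.56 × 5.000 = 2.800.
z_β = 2.800 − 2.576 = 0.224.
Power = Φ(0.224) = 0.589.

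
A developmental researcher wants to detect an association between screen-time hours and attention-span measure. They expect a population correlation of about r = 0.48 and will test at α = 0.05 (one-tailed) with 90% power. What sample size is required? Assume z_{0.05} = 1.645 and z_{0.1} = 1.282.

Fisher's z: C = ½·ln((1+r)/(1−r)) = ½·ln(2.8462) = 0.5230.
n = ((z_{α} + z_β)/C)² + 3.
(1.645 + 1.282) / 0.5230 = 2.927 / 0.5230 = 5.597.
n = 5.597² + 3 = 31.32 + 3 = 34.3.
Round up.

n = 35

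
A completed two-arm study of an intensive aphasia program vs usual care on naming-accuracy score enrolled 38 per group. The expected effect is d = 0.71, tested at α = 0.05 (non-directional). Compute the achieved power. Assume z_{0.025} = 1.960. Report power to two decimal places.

power ≈ 0.87

For two equal groups, power = Φ(d·√(n/2) − z_{α/2}).
d·√(n/2) = 0.71 × √(38/2) = 0.71 × 4.359 = 3.095.
z_β = 3.095 − 1.960 = 1.135.
Power = Φ(1.135) = 0.872.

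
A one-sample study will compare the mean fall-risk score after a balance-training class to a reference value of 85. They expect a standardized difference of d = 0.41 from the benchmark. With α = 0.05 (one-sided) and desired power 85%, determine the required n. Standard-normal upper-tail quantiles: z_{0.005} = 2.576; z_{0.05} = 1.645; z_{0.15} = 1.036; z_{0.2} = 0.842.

For a one-sample test: n = ((z_{α} + z_β) / d)².
z_{α} + z_β = 1.645 + 1.036 = 2.681.
n = (2.681 / 0.41)² = 6.539² = 42.76.
Round up.

n = 43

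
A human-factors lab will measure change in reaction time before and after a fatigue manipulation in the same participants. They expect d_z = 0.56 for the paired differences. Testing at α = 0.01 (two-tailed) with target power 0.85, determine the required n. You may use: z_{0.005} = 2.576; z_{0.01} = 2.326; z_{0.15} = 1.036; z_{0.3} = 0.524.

For a paired (one-sample on differences) test: n = ((z_{α/2} + z_β) / d)².
z_{α/2} + z_β = 2.576 + 1.036 = 3.612.
n = (3.612 / 0.56)² = 6.450² = 41.60.
Round up.

n = 42 pairs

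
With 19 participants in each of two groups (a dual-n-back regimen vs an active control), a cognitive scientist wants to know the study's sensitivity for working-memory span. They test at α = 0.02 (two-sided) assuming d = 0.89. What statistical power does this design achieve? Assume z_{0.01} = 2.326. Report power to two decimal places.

For two equal groups, power = Φ(d·√(n/2) − z_{α/2}).
d·√(n/2) = 0.89 × √(19/2) = 0.89 × 3.082 = 2.743.
z_β = 2.743 − 2.326 = 0.417.
Power = Φ(0.417) = 0.662.

power ≈ 0.66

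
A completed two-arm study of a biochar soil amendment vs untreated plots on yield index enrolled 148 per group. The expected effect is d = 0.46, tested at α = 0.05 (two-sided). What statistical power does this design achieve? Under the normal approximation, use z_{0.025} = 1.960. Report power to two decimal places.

power ≈ 0.98

For two equal groups, power = Φ(d·√(n/2) − z_{α/2}).
d·√(n/2) = 0.46 × √(148/2) = 0.46 × 8.602 = 3.957.
z_β = 3.957 − 1.960 = 1.997.
Power = Φ(1.997) = 0.977.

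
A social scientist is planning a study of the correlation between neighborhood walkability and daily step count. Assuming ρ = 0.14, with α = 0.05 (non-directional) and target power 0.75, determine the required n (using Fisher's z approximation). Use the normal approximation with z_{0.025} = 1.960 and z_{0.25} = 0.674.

n = 353

Fisher's z: C = ½·ln((1+r)/(1−r)) = ½·ln(1.3256) = 0.1409.
n = ((z_{α/2} + z_β)/C)² + 3.
(1.960 + 0.674) / 0.1409 = 2.634 / 0.1409 = 18.694.
n = 18.694² + 3 = 349.47 + 3 = 352.5.
Round up.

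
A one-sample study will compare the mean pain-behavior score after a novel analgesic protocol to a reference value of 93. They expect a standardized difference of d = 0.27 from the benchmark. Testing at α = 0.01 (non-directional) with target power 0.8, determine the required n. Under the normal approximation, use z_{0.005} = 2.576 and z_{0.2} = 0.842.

n = 161

For a one-sample test: n = ((z_{α/2} + z_β) / d)².
z_{α/2} + z_β = 2.576 + 0.842 = 3.418.
n = (3.418 / 0.27)² = 12.659² = 160.26.
Round up.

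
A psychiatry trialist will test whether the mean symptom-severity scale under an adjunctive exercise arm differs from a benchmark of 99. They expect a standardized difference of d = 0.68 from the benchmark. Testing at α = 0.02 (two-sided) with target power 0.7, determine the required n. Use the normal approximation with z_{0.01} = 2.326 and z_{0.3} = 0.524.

For a one-sample test: n = ((z_{α/2} + z_β) / d)².
z_{α/2} + z_β = 2.326 + 0.524 = 2.850.
n = (2.850 / 0.68)² = 4.191² = 17.57.
Round up.

n = 18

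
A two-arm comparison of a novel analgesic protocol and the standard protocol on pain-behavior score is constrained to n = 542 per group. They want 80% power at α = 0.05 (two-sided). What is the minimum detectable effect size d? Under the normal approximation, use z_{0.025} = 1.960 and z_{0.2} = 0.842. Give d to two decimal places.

For two independent groups of n = 542 each: d_min = (z_{α/2} + z_β)·√(2/n).
z-sum = 1.960 + 0.842 = 2.802.
d_min = 2.802 × √(2/542) = 2.802 × 0.0607 = 0.170.

d_min ≈ 0.17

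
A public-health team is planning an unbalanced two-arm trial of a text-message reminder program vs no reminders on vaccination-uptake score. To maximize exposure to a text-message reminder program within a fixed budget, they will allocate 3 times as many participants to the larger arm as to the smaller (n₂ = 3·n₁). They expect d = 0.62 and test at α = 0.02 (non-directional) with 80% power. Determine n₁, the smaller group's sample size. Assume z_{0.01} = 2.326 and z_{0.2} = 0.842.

With allocation ratio k = n₂/n₁ = 3, Var(x̄₁−x̄₂) = σ²(1/n₁ + 1/(k·n₁)) = σ²·(k+1)/(k·n₁).
So n₁ = (1 + 1/k)·((z_{α/2} + z_β)/d)² = 1.333 × (3.168/0.62)².
n₁ = 1.333 × 26.11 = 34.8.
Round up: n₁ = 35, giving n₂ = 3 × 35 = 105.

n₁ = 35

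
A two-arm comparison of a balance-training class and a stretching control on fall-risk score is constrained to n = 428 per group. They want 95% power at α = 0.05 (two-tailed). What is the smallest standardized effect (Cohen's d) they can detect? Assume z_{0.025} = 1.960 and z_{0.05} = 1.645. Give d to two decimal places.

For two independent groups of n = 428 each: d_min = (z_{α/2} + z_β)·√(2/n).
z-sum = 1.960 + 1.645 = 3.605.
d_min = 3.605 × √(2/428) = 3.605 × 0.0684 = 0.246.

d_min ≈ 0.25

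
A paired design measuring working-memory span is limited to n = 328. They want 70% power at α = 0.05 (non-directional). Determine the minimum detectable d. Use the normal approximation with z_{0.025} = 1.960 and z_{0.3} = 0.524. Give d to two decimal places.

d_min ≈ 0.14

For a single sample (or paired design) of n = 328: d_min = (z_{α/2} + z_β)/√n.
z-sum = 1.960 + 0.524 = 2.484.
d_min = 2.484 / √328 = 2.484 / 18.111 = 0.137.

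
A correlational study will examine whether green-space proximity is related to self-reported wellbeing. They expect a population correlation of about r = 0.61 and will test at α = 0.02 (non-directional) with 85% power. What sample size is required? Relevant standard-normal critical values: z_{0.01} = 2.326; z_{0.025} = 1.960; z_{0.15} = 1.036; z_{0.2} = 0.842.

n = 26

Fisher's z: C = ½·ln((1+r)/(1−r)) = ½·ln(4.1282) = 0.7089.
n = ((z_{α/2} + z_β)/C)² + 3.
(2.326 + 1.036) / 0.7089 = 3.362 / 0.7089 = 4.743.
n = 4.743² + 3 = 22.49 + 3 = 25.5.
Round up.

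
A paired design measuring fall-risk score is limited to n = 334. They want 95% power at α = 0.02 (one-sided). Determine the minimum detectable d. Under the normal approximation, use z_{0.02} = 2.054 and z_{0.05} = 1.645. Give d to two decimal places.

For a single sample (or paired design) of n = 334: d_min = (z_{α} + z_β)/√n.
z-sum = 2.054 + 1.645 = 3.699.
d_min = 3.699 / √334 = 3.699 / 18.276 = 0.202.

d_min ≈ 0.20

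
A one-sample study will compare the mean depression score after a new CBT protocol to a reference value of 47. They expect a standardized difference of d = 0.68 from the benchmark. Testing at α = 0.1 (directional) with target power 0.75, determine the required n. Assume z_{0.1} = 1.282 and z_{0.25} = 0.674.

n = 9

For a one-sample test: n = ((z_{α} + z_β) / d)².
z_{α} + z_β = 1.282 + 0.674 = 1.956.
n = (1.956 / 0.68)² = 2.876² = 8.27.
Round up.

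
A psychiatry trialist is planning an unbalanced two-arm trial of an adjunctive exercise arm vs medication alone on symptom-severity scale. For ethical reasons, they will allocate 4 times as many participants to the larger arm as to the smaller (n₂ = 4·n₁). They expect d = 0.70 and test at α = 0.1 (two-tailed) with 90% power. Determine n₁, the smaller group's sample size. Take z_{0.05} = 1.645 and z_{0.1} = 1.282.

With allocation ratio k = n₂/n₁ = 4, Var(x̄₁−x̄₂) = σ²(1/n₁ + 1/(k·n₁)) = σ²·(k+1)/(k·n₁).
So n₁ = (1 + 1/k)·((z_{α/2} + z_β)/d)² = 1.250 × (2.927/0.70)².
n₁ = 1.250 × 17.48 = 21.9.
Round up: n₁ = 22, giving n₂ = 4 × 22 = 88.

n₁ = 22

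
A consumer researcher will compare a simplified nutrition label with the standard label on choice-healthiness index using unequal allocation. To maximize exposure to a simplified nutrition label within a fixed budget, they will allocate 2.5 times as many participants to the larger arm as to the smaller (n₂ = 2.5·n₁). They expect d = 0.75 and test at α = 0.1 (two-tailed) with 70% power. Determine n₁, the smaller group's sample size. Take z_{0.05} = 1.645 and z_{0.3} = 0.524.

With allocation ratio k = n₂/n₁ = 2.5, Var(x̄₁−x̄₂) = σ²(1/n₁ + 1/(k·n₁)) = σ²·(k+1)/(k·n₁).
So n₁ = (1 + 1/k)·((z_{α/2} + z_β)/d)² = 1.400 × (2.169/0.75)².
n₁ = 1.400 × 8.36 = 11.7.
Round up: n₁ = 12, giving n₂ = 2.5 × 12 = 30.

n₁ = 12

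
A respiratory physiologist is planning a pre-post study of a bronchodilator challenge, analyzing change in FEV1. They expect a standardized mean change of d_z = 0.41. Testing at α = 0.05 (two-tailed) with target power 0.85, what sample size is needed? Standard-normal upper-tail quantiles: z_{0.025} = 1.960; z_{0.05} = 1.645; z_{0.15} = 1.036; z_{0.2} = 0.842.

n = 54 pairs

For a paired (one-sample on differences) test: n = ((z_{α/2} + z_β) / d)².
z_{α/2} + z_β = 1.960 + 1.036 = 2.996.
n = (2.996 / 0.41)² = 7.307² = 53.40.
Round up.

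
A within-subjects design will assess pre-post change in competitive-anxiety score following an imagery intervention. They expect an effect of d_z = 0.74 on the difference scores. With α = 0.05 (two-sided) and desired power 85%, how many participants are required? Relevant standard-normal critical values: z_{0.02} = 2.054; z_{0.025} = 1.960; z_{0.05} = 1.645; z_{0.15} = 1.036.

n = 17 pairs

For a paired (one-sample on differences) test: n = ((z_{α/2} + z_β) / d)².
z_{α/2} + z_β = 1.960 + 1.036 = 2.996.
n = (2.996 / 0.74)² = 4.049² = 16.39.
Round up.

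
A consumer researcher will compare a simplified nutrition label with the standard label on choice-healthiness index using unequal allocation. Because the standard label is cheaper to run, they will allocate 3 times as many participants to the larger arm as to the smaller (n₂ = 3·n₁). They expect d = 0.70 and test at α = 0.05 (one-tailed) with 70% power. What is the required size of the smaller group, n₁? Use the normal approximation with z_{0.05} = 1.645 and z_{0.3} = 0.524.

With allocation ratio k = n₂/n₁ = 3, Var(x̄₁−x̄₂) = σ²(1/n₁ + 1/(k·n₁)) = σ²·(k+1)/(k·n₁).
So n₁ = (1 + 1/k)·((z_{α} + z_β)/d)² = 1.333 × (2.169/0.70)².
n₁ = 1.333 × 9.60 = 12.8.
Round up: n₁ = 13, giving n₂ = 3 × 13 = 39.

n₁ = 13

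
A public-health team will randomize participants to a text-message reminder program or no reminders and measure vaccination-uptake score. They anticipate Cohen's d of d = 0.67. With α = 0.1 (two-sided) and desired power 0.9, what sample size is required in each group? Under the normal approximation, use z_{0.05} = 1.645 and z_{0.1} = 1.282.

n = 39 per group

For two independent groups with equal n: n = 2·((z_{α/2} + z_β) / d)².
z_{α/2} + z_β = 1.645 + 1.282 = 2.927.
n = 2 × (2.927 / 0.67)² = 2 × 4.369² = 2 × 19.09 = 38.2.
Round up to the next whole participant.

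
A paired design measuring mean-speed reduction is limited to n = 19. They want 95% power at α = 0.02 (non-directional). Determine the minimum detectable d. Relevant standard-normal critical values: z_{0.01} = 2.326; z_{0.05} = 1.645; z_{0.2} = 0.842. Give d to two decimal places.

For a single sample (or paired design) of n = 19: d_min = (z_{α/2} + z_β)/√n.
z-sum = 2.326 + 1.645 = 3.971.
d_min = 3.971 / √19 = 3.971 / 4.359 = 0.911.

d_min ≈ 0.91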